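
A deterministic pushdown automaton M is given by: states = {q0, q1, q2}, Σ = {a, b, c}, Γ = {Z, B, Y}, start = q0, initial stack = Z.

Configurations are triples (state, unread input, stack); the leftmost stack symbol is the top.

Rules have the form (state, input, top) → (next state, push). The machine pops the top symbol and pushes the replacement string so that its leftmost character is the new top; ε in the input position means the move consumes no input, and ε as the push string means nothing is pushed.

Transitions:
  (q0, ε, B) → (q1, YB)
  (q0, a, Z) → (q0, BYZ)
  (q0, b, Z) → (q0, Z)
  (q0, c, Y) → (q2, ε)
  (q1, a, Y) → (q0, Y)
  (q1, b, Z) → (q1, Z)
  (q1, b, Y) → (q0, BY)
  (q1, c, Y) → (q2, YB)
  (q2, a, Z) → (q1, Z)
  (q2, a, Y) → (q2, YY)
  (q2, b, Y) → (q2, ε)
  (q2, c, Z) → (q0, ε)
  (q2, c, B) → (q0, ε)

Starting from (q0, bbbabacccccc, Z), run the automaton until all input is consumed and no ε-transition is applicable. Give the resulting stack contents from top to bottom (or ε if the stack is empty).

(q0, bbbabacccccc, Z) ⊢ (q0, bbabacccccc, Z) ⊢ (q0, babacccccc, Z) ⊢ (q0, abacccccc, Z) ⊢ (q0, bacccccc, BYZ) ⊢ (q1, bacccccc, YBYZ) ⊢ (q0, acccccc, BYBYZ) ⊢ (q1, acccccc, YBYBYZ) ⊢ (q0, cccccc, YBYBYZ) ⊢ (q2, ccccc, BYBYZ) ⊢ (q0, cccc, YBYZ) ⊢ (q2, ccc, BYZ) ⊢ (q0, cc, YZ) ⊢ (q2, c, Z) ⊢ (q0, ε, ε)
All input consumed in state q0 with stack ε.

ε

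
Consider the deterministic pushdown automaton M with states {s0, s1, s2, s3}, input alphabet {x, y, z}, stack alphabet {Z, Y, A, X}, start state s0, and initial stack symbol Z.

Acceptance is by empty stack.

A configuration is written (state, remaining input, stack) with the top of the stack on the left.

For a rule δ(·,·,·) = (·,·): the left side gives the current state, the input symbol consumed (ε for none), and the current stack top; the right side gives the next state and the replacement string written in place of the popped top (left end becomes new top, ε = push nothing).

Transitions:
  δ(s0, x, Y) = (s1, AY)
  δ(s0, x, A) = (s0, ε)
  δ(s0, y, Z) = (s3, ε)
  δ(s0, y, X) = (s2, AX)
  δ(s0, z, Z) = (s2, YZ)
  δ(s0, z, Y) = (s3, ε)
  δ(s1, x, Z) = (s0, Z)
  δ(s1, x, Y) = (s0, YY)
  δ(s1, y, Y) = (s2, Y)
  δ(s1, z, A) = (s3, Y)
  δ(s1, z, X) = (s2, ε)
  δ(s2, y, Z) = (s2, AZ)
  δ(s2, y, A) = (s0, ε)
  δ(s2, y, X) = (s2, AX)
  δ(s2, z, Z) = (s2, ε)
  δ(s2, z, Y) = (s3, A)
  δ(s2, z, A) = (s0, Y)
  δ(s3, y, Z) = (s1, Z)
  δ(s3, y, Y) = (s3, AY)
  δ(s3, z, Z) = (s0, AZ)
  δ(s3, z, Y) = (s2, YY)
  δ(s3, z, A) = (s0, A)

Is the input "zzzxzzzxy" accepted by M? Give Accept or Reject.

(s0, zzzxzzzxy, Z) ⊢ (s2, zzxzzzxy, YZ) ⊢ (s3, zxzzzxy, AZ) ⊢ (s0, xzzzxy, AZ) ⊢ (s0, zzzxy, Z) ⊢ (s2, zzxy, YZ) ⊢ (s3, zxy, AZ) ⊢ (s0, xy, AZ) ⊢ (s0, y, Z) ⊢ (s3, ε, ε)
All input consumed and the stack is empty.

Accept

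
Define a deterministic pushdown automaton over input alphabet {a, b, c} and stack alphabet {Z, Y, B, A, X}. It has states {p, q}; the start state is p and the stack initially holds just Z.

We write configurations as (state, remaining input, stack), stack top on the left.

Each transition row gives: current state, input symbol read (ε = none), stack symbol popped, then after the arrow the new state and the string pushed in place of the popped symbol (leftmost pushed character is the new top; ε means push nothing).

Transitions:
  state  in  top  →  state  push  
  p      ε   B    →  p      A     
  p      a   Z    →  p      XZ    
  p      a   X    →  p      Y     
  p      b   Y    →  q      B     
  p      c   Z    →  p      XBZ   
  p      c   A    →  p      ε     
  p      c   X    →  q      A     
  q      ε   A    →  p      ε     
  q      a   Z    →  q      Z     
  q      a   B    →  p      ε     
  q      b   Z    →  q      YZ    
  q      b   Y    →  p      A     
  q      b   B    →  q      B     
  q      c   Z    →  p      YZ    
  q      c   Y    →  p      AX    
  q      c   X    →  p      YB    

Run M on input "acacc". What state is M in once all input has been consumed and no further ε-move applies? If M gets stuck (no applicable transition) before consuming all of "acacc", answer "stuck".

(p, acacc, Z) ⊢ (p, cacc, XZ) ⊢ (q, acc, AZ) ⊢ (p, acc, Z) ⊢ (p, cc, XZ) ⊢ (q, c, AZ) ⊢ (p, c, Z) ⊢ (p, ε, XBZ)
All input consumed; M is in state p.

p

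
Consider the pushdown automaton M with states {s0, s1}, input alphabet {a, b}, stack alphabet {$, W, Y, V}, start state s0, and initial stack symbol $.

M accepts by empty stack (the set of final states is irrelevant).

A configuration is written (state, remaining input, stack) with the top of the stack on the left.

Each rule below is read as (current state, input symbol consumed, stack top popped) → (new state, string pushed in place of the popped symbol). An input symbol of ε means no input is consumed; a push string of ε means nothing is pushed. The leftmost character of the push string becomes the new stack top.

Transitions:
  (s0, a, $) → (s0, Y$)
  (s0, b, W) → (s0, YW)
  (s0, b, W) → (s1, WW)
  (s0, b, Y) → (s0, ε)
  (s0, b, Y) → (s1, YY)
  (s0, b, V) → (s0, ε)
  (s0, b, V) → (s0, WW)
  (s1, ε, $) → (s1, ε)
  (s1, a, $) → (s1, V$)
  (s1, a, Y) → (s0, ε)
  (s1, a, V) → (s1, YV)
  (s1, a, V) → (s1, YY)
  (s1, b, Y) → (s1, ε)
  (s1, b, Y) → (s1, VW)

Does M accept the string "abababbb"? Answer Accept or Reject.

One accepting computation: (s0, abababbb, $) ⊢ (s0, bababbb, Y$) ⊢ (s0, ababbb, $) ⊢ (s0, babbb, Y$) ⊢ (s0, abbb, $) ⊢ (s0, bbb, Y$) ⊢ (s1, bb, YY$) ⊢ (s1, b, Y$) ⊢ (s1, ε, $) ⊢ (s1, ε, ε)
All input consumed and the stack is empty.

Accept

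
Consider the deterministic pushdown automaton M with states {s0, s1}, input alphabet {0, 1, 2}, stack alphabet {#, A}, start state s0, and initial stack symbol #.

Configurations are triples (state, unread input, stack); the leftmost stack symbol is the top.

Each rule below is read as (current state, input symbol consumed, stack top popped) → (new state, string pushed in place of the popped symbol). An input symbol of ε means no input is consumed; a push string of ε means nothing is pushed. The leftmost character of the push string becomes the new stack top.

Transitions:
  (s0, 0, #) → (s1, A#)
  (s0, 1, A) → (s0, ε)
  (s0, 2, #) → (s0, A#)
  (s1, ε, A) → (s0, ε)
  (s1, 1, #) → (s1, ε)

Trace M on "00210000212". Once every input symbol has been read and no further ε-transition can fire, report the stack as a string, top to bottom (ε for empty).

A#

(s0, 00210000212, #) ⊢ (s1, 0210000212, A#) ⊢ (s0, 0210000212, #) ⊢ (s1, 210000212, A#) ⊢ (s0, 210000212, #) ⊢ (s0, 10000212, A#) ⊢ (s0, 0000212, #) ⊢ (s1, 000212, A#) ⊢ (s0, 000212, #) ⊢ (s1, 00212, A#) ⊢ (s0, 00212, #) ⊢ (s1, 0212, A#) ⊢ (s0, 0212, #) ⊢ (s1, 212, A#) ⊢ (s0, 212, #) ⊢ (s0, 12, A#) ⊢ (s0, 2, #) ⊢ (s0, ε, A#)
All input consumed in state s0 with stack A#.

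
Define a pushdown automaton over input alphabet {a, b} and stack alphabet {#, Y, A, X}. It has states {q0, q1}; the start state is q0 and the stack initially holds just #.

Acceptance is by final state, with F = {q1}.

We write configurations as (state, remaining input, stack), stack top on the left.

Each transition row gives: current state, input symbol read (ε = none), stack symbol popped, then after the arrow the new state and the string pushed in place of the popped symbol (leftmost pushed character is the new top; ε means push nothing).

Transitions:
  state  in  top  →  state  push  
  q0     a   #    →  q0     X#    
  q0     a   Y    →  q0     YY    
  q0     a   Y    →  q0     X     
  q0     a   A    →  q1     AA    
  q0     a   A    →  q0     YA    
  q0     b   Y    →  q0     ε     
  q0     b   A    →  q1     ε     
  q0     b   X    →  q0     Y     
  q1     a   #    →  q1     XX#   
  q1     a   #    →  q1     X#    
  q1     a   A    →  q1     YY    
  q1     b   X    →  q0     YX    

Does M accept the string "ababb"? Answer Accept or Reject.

Reject

No computation consumes all input and reaches a final state.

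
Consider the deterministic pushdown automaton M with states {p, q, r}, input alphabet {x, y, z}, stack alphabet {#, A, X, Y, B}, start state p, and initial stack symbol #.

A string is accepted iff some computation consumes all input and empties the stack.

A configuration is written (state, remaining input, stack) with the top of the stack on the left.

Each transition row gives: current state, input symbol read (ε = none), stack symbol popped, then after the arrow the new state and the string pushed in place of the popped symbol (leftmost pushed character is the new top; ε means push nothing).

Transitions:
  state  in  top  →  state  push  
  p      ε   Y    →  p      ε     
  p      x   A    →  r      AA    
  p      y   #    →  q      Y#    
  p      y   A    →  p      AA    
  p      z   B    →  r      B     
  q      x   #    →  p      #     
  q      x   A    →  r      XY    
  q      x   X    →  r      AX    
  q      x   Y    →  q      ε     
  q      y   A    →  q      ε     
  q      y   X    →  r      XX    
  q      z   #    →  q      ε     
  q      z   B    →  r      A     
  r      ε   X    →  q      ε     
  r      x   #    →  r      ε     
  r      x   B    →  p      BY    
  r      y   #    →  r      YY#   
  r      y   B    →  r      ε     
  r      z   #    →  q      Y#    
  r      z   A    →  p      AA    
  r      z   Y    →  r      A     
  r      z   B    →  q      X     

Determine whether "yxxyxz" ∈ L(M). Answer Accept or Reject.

Accept

(p, yxxyxz, #) ⊢ (q, xxyxz, Y#) ⊢ (q, xyxz, #) ⊢ (p, yxz, #) ⊢ (q, xz, Y#) ⊢ (q, z, #) ⊢ (q, ε, ε)
All input consumed and the stack is empty.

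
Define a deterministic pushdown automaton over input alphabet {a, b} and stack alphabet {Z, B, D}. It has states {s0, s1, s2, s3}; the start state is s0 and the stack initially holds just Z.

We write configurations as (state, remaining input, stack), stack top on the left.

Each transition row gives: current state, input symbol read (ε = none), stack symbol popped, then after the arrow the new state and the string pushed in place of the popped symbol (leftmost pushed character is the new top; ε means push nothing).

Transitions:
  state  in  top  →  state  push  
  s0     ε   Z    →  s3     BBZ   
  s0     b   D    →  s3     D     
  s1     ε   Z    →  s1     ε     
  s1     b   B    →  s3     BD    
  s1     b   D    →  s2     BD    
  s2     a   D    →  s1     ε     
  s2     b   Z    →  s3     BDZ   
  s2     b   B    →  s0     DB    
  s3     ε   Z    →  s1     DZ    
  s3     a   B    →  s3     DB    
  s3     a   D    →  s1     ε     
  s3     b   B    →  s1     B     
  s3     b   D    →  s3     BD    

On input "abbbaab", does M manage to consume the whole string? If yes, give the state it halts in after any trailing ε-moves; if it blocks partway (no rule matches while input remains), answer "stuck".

s3

(s0, abbbaab, Z) ⊢ (s3, abbbaab, BBZ) ⊢ (s3, bbbaab, DBBZ) ⊢ (s3, bbaab, BDBBZ) ⊢ (s1, baab, BDBBZ) ⊢ (s3, aab, BDDBBZ) ⊢ (s3, ab, DBDDBBZ) ⊢ (s1, b, BDDBBZ) ⊢ (s3, ε, BDDDBBZ)
All input consumed; M is in state s3.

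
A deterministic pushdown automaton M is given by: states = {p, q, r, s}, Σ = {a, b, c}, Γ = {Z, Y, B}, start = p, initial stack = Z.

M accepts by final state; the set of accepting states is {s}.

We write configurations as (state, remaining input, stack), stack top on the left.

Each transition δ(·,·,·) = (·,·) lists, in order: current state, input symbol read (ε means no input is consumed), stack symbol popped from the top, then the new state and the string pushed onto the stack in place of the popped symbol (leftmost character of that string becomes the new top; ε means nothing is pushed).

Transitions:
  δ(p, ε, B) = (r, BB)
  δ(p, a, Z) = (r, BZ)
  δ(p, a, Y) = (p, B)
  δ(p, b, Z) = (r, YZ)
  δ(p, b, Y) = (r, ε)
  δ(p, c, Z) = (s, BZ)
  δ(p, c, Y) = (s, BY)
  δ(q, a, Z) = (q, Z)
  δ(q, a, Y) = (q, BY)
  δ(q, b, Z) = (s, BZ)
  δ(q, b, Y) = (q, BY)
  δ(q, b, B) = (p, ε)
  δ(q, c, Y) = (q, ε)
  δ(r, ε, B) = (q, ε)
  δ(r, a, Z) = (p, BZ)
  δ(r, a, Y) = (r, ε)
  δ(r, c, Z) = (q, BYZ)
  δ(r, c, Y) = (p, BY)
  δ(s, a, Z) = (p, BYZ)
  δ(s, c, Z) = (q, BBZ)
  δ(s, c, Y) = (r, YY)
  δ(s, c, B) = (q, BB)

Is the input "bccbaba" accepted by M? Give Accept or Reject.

Reject

(p, bccbaba, Z)
  read b, top Z: go to r, push YZ → (r, ccbaba, YZ)
  read c, top Y: go to p, push BY → (p, cbaba, BYZ)
  ε-move, top B: go to r, push BB → (r, cbaba, BBYZ)
  ε-move, top B: go to q, push ε → (q, cbaba, BYZ)
No transition applies at (q, cbaba, BYZ); input not fully consumed.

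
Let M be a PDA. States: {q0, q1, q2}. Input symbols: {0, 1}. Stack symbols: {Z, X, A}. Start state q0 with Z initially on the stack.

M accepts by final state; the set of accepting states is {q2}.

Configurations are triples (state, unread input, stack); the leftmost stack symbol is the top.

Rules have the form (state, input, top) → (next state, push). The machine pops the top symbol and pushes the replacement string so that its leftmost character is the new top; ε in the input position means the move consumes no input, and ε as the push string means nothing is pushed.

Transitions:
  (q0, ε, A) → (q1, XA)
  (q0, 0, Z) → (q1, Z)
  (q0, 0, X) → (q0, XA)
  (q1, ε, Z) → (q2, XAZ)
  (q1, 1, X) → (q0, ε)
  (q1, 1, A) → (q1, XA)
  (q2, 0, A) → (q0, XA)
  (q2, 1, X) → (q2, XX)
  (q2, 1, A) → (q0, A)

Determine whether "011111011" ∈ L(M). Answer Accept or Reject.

No computation consumes all input and reaches a final state.

Reject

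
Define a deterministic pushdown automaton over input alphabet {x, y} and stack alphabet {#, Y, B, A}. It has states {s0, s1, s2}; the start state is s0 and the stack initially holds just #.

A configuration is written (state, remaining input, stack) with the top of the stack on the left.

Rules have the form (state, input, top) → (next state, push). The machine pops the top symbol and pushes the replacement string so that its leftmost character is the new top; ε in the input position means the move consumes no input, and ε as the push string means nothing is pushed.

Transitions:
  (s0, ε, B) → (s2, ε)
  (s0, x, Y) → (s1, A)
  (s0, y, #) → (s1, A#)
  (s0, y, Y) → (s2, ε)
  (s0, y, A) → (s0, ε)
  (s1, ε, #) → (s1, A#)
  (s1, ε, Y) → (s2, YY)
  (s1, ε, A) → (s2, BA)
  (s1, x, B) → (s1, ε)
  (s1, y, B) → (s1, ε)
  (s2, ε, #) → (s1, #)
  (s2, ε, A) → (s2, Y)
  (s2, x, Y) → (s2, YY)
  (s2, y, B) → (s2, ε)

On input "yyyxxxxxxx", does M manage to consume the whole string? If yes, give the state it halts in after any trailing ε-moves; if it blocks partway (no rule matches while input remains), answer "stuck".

stuck

(s0, yyyxxxxxxx, #)
  read y, top #: go to s1, push A# → (s1, yyxxxxxxx, A#)
  ε-move, top A: go to s2, push BA → (s2, yyxxxxxxx, BA#)
  read y, top B: go to s2, push ε → (s2, yxxxxxxx, A#)
  ε-move, top A: go to s2, push Y → (s2, yxxxxxxx, Y#)
No transition for (s2, y, top Y); M blocks with input yxxxxxxx remaining.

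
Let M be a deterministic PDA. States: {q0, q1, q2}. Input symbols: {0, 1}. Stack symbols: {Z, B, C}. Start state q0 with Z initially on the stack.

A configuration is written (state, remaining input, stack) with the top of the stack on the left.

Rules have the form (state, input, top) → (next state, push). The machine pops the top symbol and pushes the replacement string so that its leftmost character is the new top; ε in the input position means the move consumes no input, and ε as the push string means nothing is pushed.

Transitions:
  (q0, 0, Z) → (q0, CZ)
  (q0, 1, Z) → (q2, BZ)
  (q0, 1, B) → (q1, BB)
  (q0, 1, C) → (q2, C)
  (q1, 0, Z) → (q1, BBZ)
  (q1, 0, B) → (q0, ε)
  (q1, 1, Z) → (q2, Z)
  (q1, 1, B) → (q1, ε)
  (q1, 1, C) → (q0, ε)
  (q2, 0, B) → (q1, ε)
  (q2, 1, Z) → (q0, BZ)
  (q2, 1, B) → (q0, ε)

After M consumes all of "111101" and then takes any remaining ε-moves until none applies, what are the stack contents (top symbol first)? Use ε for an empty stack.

(q0, 111101, Z) ⊢ (q2, 11101, BZ) ⊢ (q0, 1101, Z) ⊢ (q2, 101, BZ) ⊢ (q0, 01, Z) ⊢ (q0, 1, CZ) ⊢ (q2, ε, CZ)
All input consumed in state q2 with stack CZ.

CZ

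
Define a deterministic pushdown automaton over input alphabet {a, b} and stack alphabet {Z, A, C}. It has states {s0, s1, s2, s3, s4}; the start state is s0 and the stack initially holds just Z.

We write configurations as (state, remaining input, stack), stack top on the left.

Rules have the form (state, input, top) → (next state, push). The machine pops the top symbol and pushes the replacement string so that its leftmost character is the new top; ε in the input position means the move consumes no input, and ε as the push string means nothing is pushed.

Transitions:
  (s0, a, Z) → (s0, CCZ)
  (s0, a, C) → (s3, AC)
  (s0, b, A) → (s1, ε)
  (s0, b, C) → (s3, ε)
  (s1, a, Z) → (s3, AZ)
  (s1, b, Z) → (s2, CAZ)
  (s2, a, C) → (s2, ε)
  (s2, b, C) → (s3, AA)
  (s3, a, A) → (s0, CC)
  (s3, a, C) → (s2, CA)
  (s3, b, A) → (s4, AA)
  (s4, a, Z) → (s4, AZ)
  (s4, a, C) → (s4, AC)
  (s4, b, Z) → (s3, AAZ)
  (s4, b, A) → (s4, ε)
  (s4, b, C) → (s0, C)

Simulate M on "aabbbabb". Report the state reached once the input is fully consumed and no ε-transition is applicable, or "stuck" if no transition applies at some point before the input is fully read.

s0

(s0, aabbbabb, Z)
  read a, top Z: go to s0, push CCZ → (s0, abbbabb, CCZ)
  read a, top C: go to s3, push AC → (s3, bbbabb, ACCZ)
  read b, top A: go to s4, push AA → (s4, bbabb, AACCZ)
  read b, top A: go to s4, push ε → (s4, babb, ACCZ)
  read b, top A: go to s4, push ε → (s4, abb, CCZ)
  read a, top C: go to s4, push AC → (s4, bb, ACCZ)
  read b, top A: go to s4, push ε → (s4, b, CCZ)
  read b, top C: go to s0, push C → (s0, ε, CCZ)
All input consumed; M is in state s0.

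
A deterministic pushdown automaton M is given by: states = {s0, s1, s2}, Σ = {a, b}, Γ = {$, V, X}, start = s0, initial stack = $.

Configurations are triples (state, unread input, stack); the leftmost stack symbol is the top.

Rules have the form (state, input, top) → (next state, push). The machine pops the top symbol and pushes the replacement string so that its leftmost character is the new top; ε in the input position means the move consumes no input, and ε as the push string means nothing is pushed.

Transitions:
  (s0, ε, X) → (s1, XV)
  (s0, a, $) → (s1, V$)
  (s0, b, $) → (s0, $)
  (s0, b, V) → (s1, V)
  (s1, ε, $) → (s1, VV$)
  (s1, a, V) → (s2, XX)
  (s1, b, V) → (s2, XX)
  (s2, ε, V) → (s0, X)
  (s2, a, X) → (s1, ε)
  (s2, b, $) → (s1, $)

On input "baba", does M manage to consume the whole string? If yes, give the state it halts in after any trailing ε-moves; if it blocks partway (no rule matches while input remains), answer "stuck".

s1

(s0, baba, $)
  read b, top $: go to s0, push $ → (s0, aba, $)
  read a, top $: go to s1, push V$ → (s1, ba, V$)
  read b, top V: go to s2, push XX → (s2, a, XX$)
  read a, top X: go to s1, push ε → (s1, ε, X$)
All input consumed; M is in state s1.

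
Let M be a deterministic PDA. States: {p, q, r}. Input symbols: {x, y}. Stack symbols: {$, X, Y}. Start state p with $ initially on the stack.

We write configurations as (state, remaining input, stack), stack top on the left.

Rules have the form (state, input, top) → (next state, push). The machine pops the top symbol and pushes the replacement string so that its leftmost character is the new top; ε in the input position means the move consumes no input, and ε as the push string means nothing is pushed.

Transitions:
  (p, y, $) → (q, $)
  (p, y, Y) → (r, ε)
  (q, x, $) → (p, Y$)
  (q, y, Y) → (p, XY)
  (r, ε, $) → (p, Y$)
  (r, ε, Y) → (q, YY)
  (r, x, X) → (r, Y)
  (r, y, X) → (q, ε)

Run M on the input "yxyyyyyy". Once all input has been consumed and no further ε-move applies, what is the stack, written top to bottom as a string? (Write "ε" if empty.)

Y$

(p, yxyyyyyy, $)
  read y, top $: go to q, push $ → (q, xyyyyyy, $)
  read x, top $: go to p, push Y$ → (p, yyyyyy, Y$)
  read y, top Y: go to r, push ε → (r, yyyyy, $)
  ε-move, top $: go to p, push Y$ → (p, yyyyy, Y$)
  read y, top Y: go to r, push ε → (r, yyyy, $)
  ε-move, top $: go to p, push Y$ → (p, yyyy, Y$)
  read y, top Y: go to r, push ε → (r, yyy, $)
  ε-move, top $: go to p, push Y$ → (p, yyy, Y$)
  read y, top Y: go to r, push ε → (r, yy, $)
  ε-move, top $: go to p, push Y$ → (p, yy, Y$)
  read y, top Y: go to r, push ε → (r, y, $)
  ε-move, top $: go to p, push Y$ → (p, y, Y$)
  read y, top Y: go to r, push ε → (r, ε, $)
  ε-move, top $: go to p, push Y$ → (p, ε, Y$)
All input consumed in state p with stack Y$.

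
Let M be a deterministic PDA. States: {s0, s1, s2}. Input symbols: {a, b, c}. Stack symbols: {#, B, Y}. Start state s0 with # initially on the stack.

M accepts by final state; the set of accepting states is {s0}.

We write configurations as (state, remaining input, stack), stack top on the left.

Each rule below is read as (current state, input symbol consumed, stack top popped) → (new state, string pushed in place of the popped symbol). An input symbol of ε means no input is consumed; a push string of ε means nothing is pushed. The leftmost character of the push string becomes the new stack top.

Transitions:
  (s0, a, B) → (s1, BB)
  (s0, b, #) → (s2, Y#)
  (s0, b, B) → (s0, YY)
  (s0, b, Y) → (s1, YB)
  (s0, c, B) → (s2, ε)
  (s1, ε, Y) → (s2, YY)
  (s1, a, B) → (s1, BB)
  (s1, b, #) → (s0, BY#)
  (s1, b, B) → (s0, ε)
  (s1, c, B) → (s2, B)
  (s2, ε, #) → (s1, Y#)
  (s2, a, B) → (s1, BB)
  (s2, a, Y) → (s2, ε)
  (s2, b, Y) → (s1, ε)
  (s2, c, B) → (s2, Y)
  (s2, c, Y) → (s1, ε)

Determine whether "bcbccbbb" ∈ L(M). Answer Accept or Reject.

(s0, bcbccbbb, #) ⊢ (s2, cbccbbb, Y#) ⊢ (s1, bccbbb, #) ⊢ (s0, ccbbb, BY#) ⊢ (s2, cbbb, Y#) ⊢ (s1, bbb, #) ⊢ (s0, bb, BY#) ⊢ (s0, b, YYY#) ⊢ (s1, ε, YBYY#) ⊢ (s2, ε, YYBYY#)
All input consumed; state s2 ∉ F and no further ε-move applies.

Reject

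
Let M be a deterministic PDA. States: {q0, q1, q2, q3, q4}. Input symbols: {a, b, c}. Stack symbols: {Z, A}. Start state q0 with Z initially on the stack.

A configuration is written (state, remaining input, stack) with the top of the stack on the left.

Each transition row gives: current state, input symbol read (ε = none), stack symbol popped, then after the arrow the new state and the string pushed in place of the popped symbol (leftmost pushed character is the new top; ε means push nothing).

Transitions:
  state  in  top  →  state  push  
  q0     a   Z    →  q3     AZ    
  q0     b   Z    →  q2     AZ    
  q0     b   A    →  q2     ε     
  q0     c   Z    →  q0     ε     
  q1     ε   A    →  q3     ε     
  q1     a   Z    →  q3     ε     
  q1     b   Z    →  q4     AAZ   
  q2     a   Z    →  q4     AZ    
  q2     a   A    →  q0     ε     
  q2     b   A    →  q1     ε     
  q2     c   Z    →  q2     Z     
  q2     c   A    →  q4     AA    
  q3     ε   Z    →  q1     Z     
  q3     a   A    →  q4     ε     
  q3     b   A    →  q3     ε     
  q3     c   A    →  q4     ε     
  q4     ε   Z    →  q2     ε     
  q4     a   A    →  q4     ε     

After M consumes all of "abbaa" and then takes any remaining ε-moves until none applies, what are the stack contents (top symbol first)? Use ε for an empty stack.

(q0, abbaa, Z)
  read a, top Z: go to q3, push AZ → (q3, bbaa, AZ)
  read b, top A: go to q3, push ε → (q3, baa, Z)
  ε-move, top Z: go to q1, push Z → (q1, baa, Z)
  read b, top Z: go to q4, push AAZ → (q4, aa, AAZ)
  read a, top A: go to q4, push ε → (q4, a, AZ)
  read a, top A: go to q4, push ε → (q4, ε, Z)
  ε-move, top Z: go to q2, push ε → (q2, ε, ε)
All input consumed in state q2 with stack ε.

ε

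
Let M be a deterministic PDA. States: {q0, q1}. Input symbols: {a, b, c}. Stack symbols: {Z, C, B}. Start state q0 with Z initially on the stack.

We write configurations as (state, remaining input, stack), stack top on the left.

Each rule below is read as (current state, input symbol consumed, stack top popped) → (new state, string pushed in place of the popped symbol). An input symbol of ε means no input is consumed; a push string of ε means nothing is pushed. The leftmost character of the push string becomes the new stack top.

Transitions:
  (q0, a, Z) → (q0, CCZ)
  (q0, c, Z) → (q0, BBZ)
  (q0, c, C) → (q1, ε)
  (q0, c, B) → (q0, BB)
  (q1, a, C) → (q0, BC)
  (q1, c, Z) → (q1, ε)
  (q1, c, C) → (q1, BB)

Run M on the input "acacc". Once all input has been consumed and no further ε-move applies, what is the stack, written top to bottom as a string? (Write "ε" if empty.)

BBBCZ

(q0, acacc, Z)
  read a, top Z: go to q0, push CCZ → (q0, cacc, CCZ)
  read c, top C: go to q1, push ε → (q1, acc, CZ)
  read a, top C: go to q0, push BC → (q0, cc, BCZ)
  read c, top B: go to q0, push BB → (q0, c, BBCZ)
  read c, top B: go to q0, push BB → (q0, ε, BBBCZ)
All input consumed in state q0 with stack BBBCZ.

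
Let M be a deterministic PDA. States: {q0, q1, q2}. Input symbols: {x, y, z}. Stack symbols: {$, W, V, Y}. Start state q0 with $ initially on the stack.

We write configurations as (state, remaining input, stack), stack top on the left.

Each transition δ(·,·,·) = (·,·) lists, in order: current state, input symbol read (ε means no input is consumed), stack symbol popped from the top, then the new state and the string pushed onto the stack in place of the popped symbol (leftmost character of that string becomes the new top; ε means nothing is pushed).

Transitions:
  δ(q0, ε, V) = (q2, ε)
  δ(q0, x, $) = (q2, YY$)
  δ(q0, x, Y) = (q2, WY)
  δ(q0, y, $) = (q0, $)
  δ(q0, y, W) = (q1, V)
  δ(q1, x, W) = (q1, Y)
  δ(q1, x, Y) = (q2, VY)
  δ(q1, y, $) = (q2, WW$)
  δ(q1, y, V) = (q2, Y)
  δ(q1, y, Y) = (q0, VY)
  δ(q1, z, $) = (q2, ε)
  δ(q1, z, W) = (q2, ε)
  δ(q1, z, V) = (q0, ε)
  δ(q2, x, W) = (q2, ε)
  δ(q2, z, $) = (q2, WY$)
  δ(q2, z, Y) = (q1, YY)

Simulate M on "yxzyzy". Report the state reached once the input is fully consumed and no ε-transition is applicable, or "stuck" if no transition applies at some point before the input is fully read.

q2

(q0, yxzyzy, $) ⊢ (q0, xzyzy, $) ⊢ (q2, zyzy, YY$) ⊢ (q1, yzy, YYY$) ⊢ (q0, zy, VYYY$) ⊢ (q2, zy, YYY$) ⊢ (q1, y, YYYY$) ⊢ (q0, ε, VYYYY$) ⊢ (q2, ε, YYYY$)
All input consumed; M is in state q2.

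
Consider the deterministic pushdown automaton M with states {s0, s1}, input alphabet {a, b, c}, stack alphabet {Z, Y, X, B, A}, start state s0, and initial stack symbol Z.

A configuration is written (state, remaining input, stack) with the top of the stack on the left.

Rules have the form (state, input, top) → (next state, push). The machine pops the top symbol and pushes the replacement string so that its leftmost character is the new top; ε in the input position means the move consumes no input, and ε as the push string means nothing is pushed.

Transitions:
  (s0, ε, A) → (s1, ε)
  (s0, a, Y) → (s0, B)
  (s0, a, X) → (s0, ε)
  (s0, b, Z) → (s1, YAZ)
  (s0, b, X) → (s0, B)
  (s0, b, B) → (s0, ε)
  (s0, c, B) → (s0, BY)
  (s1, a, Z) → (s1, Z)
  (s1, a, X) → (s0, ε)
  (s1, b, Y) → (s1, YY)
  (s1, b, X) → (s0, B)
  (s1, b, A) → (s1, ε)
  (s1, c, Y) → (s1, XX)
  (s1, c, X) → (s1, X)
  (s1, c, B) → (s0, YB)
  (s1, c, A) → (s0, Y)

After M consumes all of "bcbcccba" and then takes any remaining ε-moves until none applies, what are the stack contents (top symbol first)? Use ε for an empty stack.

BYYXAZ

(s0, bcbcccba, Z)
  read b, top Z: go to s1, push YAZ → (s1, cbcccba, YAZ)
  read c, top Y: go to s1, push XX → (s1, bcccba, XXAZ)
  read b, top X: go to s0, push B → (s0, cccba, BXAZ)
  read c, top B: go to s0, push BY → (s0, ccba, BYXAZ)
  read c, top B: go to s0, push BY → (s0, cba, BYYXAZ)
  read c, top B: go to s0, push BY → (s0, ba, BYYYXAZ)
  read b, top B: go to s0, push ε → (s0, a, YYYXAZ)
  read a, top Y: go to s0, push B → (s0, ε, BYYXAZ)
All input consumed in state s0 with stack BYYXAZ.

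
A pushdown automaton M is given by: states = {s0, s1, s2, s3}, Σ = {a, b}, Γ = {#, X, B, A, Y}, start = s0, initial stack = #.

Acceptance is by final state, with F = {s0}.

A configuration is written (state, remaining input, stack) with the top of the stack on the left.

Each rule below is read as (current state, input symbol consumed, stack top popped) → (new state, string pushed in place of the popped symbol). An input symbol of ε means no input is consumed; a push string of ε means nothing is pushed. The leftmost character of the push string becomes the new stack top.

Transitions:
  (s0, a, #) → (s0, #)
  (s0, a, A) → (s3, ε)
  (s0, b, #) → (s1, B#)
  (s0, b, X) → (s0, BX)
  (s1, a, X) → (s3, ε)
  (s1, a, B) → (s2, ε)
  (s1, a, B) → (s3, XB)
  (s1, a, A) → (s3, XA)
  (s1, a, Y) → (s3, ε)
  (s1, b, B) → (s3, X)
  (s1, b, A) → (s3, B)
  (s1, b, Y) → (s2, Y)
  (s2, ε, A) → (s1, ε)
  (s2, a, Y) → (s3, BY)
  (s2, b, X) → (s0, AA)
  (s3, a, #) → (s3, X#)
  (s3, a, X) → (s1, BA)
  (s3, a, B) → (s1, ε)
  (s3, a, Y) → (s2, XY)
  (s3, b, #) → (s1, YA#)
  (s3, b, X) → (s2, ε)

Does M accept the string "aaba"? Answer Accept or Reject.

Reject

No computation consumes all input and reaches a final state.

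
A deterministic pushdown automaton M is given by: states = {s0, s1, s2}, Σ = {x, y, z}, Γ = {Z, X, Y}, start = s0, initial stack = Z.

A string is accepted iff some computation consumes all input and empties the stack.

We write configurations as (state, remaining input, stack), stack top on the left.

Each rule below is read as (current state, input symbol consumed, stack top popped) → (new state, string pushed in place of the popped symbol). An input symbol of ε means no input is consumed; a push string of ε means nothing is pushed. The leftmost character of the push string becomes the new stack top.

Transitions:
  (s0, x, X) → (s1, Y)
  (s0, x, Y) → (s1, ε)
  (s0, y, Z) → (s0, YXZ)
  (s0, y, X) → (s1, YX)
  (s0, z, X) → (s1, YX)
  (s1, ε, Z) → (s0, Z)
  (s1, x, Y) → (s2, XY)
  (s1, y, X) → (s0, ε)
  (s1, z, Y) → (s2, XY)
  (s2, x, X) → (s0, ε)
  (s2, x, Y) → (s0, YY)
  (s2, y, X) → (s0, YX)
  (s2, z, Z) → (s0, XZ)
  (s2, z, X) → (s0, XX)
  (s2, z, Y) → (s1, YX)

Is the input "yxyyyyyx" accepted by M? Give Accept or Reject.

Reject

(s0, yxyyyyyx, Z)
  read y, top Z: go to s0, push YXZ → (s0, xyyyyyx, YXZ)
  read x, top Y: go to s1, push ε → (s1, yyyyyx, XZ)
  read y, top X: go to s0, push ε → (s0, yyyyx, Z)
  read y, top Z: go to s0, push YXZ → (s0, yyyx, YXZ)
No transition applies at (s0, yyyx, YXZ); input not fully consumed.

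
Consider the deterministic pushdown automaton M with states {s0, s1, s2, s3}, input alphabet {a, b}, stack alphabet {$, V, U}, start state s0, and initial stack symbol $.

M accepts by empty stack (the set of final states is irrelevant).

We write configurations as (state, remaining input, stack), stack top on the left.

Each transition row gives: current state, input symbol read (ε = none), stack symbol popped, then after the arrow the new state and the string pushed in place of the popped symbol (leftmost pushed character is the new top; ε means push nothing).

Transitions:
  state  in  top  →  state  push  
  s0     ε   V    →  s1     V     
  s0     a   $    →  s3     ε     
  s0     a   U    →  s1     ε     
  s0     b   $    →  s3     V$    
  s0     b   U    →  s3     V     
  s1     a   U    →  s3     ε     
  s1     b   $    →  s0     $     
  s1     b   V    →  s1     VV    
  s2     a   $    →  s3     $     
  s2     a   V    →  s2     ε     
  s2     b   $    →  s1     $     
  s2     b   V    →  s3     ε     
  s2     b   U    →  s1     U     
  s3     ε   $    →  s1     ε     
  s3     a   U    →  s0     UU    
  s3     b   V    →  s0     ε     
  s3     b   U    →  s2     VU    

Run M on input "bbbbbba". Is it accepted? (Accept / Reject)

(s0, bbbbbba, $)
  read b, top $: go to s3, push V$ → (s3, bbbbba, V$)
  read b, top V: go to s0, push ε → (s0, bbbba, $)
  read b, top $: go to s3, push V$ → (s3, bbba, V$)
  read b, top V: go to s0, push ε → (s0, bba, $)
  read b, top $: go to s3, push V$ → (s3, ba, V$)
  read b, top V: go to s0, push ε → (s0, a, $)
  read a, top $: go to s3, push ε → (s3, ε, ε)
All input consumed and the stack is empty.

Accept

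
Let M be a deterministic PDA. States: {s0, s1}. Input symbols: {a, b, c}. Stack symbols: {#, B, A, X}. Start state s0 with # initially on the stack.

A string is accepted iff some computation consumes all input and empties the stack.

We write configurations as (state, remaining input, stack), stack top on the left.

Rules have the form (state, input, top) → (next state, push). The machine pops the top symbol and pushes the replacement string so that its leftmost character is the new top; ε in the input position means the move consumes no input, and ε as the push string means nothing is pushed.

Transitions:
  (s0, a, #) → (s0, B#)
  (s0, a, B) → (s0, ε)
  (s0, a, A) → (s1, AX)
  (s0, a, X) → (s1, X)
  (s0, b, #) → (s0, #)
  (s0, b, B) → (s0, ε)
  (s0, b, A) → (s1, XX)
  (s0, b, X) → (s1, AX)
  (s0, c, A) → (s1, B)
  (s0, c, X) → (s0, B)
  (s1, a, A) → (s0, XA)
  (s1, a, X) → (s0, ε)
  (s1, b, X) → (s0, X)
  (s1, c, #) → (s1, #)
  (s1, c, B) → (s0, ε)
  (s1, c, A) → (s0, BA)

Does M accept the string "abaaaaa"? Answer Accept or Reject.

Reject

(s0, abaaaaa, #)
  read a, top #: go to s0, push B# → (s0, baaaaa, B#)
  read b, top B: go to s0, push ε → (s0, aaaaa, #)
  read a, top #: go to s0, push B# → (s0, aaaa, B#)
  read a, top B: go to s0, push ε → (s0, aaa, #)
  read a, top #: go to s0, push B# → (s0, aa, B#)
  read a, top B: go to s0, push ε → (s0, a, #)
  read a, top #: go to s0, push B# → (s0, ε, B#)
All input consumed; stack is B#, not empty, and no further ε-move applies.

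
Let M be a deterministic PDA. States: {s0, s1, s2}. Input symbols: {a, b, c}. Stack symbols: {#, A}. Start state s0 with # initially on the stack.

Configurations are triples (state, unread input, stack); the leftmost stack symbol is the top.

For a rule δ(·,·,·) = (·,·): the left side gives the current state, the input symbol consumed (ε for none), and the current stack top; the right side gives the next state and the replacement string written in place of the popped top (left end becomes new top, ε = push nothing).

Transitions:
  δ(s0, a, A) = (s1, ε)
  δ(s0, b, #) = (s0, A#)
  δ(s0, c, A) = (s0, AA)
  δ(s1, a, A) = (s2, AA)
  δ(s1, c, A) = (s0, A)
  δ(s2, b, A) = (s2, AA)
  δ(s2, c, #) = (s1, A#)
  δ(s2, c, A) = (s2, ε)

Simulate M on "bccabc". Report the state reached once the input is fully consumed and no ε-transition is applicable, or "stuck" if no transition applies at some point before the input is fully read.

stuck

(s0, bccabc, #)
  read b, top #: go to s0, push A# → (s0, ccabc, A#)
  read c, top A: go to s0, push AA → (s0, cabc, AA#)
  read c, top A: go to s0, push AA → (s0, abc, AAA#)
  read a, top A: go to s1, push ε → (s1, bc, AA#)
No transition for (s1, b, top A); M blocks with input bc remaining.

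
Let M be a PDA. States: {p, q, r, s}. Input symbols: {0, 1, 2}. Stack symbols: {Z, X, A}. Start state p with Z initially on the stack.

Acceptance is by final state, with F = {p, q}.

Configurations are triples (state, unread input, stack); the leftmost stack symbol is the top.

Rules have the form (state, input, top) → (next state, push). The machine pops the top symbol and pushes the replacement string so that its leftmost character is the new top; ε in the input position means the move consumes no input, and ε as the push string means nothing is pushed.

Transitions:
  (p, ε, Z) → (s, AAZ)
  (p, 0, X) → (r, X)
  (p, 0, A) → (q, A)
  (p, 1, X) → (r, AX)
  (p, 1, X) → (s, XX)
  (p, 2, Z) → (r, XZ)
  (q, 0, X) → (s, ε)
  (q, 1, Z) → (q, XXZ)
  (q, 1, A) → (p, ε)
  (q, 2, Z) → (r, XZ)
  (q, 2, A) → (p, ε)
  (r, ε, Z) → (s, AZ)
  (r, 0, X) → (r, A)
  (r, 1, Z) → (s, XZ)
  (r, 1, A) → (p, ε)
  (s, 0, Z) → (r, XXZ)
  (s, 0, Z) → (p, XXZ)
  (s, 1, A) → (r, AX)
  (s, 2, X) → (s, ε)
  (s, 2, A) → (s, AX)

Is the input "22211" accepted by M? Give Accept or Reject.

Accept

One accepting computation: (p, 22211, Z) ⊢ (s, 22211, AAZ) ⊢ (s, 2211, AXAZ) ⊢ (s, 211, AXXAZ) ⊢ (s, 11, AXXXAZ) ⊢ (r, 1, AXXXXAZ) ⊢ (p, ε, XXXXAZ)
All input consumed and state p ∈ F.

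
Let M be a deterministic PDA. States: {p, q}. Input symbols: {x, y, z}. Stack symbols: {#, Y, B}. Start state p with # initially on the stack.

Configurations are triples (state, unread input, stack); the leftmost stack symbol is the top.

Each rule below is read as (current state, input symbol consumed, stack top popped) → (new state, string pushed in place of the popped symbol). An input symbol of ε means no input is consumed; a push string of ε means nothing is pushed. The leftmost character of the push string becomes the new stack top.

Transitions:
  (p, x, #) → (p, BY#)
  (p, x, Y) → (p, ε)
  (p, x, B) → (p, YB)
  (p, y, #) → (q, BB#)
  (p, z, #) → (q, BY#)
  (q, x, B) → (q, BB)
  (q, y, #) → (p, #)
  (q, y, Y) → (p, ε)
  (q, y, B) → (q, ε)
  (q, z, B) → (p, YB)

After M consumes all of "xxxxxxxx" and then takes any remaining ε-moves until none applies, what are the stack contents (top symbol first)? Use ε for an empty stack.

YBY#

(p, xxxxxxxx, #) ⊢ (p, xxxxxxx, BY#) ⊢ (p, xxxxxx, YBY#) ⊢ (p, xxxxx, BY#) ⊢ (p, xxxx, YBY#) ⊢ (p, xxx, BY#) ⊢ (p, xx, YBY#) ⊢ (p, x, BY#) ⊢ (p, ε, YBY#)
All input consumed in state p with stack YBY#.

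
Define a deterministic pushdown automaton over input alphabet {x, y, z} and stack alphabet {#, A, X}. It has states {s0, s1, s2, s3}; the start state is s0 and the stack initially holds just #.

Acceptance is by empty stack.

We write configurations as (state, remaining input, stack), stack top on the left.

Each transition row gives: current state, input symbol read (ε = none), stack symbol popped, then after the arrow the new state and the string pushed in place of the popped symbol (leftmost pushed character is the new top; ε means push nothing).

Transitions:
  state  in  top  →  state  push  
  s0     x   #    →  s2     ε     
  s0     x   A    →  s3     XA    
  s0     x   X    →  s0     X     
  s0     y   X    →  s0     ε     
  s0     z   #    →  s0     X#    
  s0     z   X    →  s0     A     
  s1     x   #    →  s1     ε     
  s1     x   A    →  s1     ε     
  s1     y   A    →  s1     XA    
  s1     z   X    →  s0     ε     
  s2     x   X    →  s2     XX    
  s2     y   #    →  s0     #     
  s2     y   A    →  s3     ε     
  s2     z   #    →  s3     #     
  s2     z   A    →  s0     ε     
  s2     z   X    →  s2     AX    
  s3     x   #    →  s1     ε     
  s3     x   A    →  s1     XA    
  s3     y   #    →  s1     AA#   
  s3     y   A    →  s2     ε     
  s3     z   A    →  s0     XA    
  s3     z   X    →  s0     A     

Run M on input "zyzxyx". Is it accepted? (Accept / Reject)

(s0, zyzxyx, #) ⊢ (s0, yzxyx, X#) ⊢ (s0, zxyx, #) ⊢ (s0, xyx, X#) ⊢ (s0, yx, X#) ⊢ (s0, x, #) ⊢ (s2, ε, ε)
All input consumed and the stack is empty.

Accept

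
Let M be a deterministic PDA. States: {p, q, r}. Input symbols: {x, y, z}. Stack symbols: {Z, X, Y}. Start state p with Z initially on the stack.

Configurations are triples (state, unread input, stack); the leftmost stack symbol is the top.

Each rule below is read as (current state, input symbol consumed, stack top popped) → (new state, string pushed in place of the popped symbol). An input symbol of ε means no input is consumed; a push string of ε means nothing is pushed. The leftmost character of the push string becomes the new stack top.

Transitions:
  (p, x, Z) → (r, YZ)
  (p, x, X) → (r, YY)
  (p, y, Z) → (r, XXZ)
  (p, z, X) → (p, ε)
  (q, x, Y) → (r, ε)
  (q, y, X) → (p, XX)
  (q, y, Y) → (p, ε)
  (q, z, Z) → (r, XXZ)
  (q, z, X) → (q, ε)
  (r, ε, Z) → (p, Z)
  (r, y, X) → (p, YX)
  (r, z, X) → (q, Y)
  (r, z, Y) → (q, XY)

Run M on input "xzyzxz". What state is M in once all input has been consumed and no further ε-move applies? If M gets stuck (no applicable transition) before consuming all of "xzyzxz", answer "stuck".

(p, xzyzxz, Z)
  read x, top Z: go to r, push YZ → (r, zyzxz, YZ)
  read z, top Y: go to q, push XY → (q, yzxz, XYZ)
  read y, top X: go to p, push XX → (p, zxz, XXYZ)
  read z, top X: go to p, push ε → (p, xz, XYZ)
  read x, top X: go to r, push YY → (r, z, YYYZ)
  read z, top Y: go to q, push XY → (q, ε, XYYYZ)
All input consumed; M is in state q.

q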